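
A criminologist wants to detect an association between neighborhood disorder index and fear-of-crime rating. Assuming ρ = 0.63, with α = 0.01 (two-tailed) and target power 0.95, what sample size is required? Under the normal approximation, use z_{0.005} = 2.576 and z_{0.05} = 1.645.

n = 36

Fisher's z: C = ½·ln((1+r)/(1−r)) = ½·ln(4.4054) = 0.7414.
n = ((z_{α/2} + z_β)/C)² + 3.
(2.576 + 1.645) / 0.7414 = 4.221 / 0.7414 = 5.693.
n = 5.693² + 3 = 32.41 + 3 = 35.4.
Round up.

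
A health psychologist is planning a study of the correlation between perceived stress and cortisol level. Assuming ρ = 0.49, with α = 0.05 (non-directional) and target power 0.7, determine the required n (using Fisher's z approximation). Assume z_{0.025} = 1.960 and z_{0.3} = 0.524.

Fisher's z: C = ½·ln((1+r)/(1−r)) = ½·ln(2.9216) = 0.5361.
n = ((z_{α/2} + z_β)/C)² + 3.
(1.960 + 0.524) / 0.5361 = 2.484 / 0.5361 = 4.633.
n = 4.633² + 3 = 21.47 + 3 = 24.5.
Round up.

n = 25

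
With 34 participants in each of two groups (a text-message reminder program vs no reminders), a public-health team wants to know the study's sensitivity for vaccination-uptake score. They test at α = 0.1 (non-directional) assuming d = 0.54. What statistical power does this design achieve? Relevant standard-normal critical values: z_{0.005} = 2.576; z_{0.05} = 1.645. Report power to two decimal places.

power ≈ 0.72

For two equal groups, power = Φ(d·√(n/2) − z_{α/2}).
d·√(n/2) = 0.54 × √(34/2) = 0.54 × 4.123 = 2.226.
z_β = 2.226 − 1.645 = 0.581.
Power = Φ(0.581) = 0.720.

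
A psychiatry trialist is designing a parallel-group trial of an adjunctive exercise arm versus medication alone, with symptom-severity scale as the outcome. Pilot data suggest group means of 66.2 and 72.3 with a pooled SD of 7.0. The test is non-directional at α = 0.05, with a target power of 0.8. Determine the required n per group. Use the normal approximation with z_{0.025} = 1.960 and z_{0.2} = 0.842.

Cohen's d = |M₁ − M₂| / SD_pooled = |66.2 − 72.3| / 7.0 = 6.1 / 7.0 = 0.871.
For two independent groups with equal n: n = 2·((z_{α/2} + z_β) / d)².
z_{α/2} + z_β = 1.960 + 0.842 = 2.802.
n = 2 × (2.802 / 0.871)² = 2 × 3.217² = 2 × 10.35 = 20.7.
Round up to the next whole participant.

n = 21 per group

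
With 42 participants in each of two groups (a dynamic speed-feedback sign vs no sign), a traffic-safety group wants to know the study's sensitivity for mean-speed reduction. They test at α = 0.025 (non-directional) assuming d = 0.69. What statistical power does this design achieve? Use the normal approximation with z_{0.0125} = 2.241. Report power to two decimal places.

power ≈ 0.82

For two equal groups, power = Φ(d·√(n/2) − z_{α/2}).
d·√(n/2) = 0.69 × √(42/2) = 0.69 × 4.583 = 3.162.
z_β = 3.162 − 2.241 = 0.921.
Power = Φ(0.921) = 0.821.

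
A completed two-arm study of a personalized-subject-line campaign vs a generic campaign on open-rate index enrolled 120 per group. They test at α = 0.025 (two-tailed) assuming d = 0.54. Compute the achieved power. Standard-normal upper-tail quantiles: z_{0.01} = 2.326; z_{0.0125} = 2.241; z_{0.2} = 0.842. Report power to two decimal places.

For two equal groups, power = Φ(d·√(n/2) − z_{α/2}).
d·√(n/2) = 0.54 × √(120/2) = 0.54 × 7.746 = 4.183.
z_β = 4.183 − 2.241 = 1.942.
Power = Φ(1.942) = 0.974.

power ≈ 0.97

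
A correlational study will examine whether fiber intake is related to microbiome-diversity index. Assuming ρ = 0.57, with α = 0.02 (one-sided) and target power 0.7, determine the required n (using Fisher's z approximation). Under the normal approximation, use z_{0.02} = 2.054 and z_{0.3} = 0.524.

Fisher's z: C = ½·ln((1+r)/(1−r)) = ½·ln(3.6512) = 0.6475.
n = ((z_{α} + z_β)/C)² + 3.
(2.054 + 0.524) / 0.6475 = 2.578 / 0.6475 = 3.981.
n = 3.981² + 3 = 15.85 + 3 = 18.9.
Round up.

n = 19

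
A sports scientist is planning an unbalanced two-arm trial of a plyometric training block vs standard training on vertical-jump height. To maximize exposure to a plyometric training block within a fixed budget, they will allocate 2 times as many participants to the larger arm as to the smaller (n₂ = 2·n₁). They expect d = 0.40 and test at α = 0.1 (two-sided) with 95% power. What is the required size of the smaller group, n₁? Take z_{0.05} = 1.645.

n₁ = 102

With allocation ratio k = n₂/n₁ = 2, Var(x̄₁−x̄₂) = σ²(1/n₁ + 1/(k·n₁)) = σ²·(k+1)/(k·n₁).
So n₁ = (1 + 1/k)·((z_{α/2} + z_β)/d)² = 1.500 × (3.290/0.40)².
n₁ = 1.500 × 67.65 = 101.5.
Round up: n₁ = 102, giving n₂ = 2 × 102 = 204.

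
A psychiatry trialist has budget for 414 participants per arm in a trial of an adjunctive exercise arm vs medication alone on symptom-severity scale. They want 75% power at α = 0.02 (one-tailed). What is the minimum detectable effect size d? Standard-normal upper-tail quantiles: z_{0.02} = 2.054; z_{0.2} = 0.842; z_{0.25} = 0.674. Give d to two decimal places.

For two independent groups of n = 414 each: d_min = (z_{α} + z_β)·√(2/n).
z-sum = 2.054 + 0.674 = 2.728.
d_min = 2.728 × √(2/414) = 2.728 × 0.0695 = 0.190.

d_min ≈ 0.19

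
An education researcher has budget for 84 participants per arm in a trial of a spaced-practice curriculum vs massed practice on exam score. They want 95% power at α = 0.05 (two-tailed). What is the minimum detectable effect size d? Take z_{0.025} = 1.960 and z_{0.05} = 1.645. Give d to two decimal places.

For two independent groups of n = 84 each: d_min = (z_{α/2} + z_β)·√(2/n).
z-sum = 1.960 + 1.645 = 3.605.
d_min = 3.605 × √(2/84) = 3.605 × 0.1543 = 0.556.

d_min ≈ 0.56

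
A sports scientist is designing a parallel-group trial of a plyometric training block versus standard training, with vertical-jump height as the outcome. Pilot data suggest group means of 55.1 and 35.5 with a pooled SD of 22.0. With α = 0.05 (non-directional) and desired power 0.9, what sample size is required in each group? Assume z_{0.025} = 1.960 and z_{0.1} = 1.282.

Cohen's d = |M₁ − M₂| / SD_pooled = |55.1 − 35.5| / 22.0 = 19.6 / 22.0 = 0.891.
For two independent groups with equal n: n = 2·((z_{α/2} + z_β) / d)².
z_{α/2} + z_β = 1.960 + 1.282 = 3.242.
n = 2 × (3.242 / 0.891)² = 2 × 3.639² = 2 × 13.24 = 26.5.
Round up to the next whole participant.

n = 27 per group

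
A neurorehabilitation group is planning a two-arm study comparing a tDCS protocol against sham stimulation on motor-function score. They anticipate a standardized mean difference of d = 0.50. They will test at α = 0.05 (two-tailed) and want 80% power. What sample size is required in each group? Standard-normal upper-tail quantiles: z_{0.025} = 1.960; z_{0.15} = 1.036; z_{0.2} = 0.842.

n = 63 per group

For two independent groups with equal n: n = 2·((z_{α/2} + z_β) / d)².
z_{α/2} + z_β = 1.960 + 0.842 = 2.802.
n = 2 × (2.802 / 0.50)² = 2 × 5.604² = 2 × 31.40 = 62.8.
Round up to the next whole participant.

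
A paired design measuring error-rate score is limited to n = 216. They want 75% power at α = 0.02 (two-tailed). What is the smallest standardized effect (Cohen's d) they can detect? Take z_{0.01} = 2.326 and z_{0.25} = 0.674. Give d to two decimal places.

For a single sample (or paired design) of n = 216: d_min = (z_{α/2} + z_β)/√n.
z-sum = 2.326 + 0.674 = 3.000.
d_min = 3.000 / √216 = 3.000 / 14.697 = 0.204.

d_min ≈ 0.20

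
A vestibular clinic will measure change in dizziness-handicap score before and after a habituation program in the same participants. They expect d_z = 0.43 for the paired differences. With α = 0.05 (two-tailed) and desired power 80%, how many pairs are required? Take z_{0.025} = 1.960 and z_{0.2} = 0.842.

For a paired (one-sample on differences) test: n = ((z_{α/2} + z_β) / d)².
z_{α/2} + z_β = 1.960 + 0.842 = 2.802.
n = (2.802 / 0.43)² = 6.516² = 42.46.
Round up.

n = 43 pairs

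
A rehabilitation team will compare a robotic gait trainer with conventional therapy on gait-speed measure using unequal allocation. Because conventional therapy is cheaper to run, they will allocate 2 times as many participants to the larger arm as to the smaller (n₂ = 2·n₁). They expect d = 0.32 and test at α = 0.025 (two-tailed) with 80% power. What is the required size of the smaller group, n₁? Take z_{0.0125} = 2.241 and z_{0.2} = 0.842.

n₁ = 140

With allocation ratio k = n₂/n₁ = 2, Var(x̄₁−x̄₂) = σ²(1/n₁ + 1/(k·n₁)) = σ²·(k+1)/(k·n₁).
So n₁ = (1 + 1/k)·((z_{α/2} + z_β)/d)² = 1.500 × (3.083/0.32)².
n₁ = 1.500 × 92.82 = 139.2.
Round up: n₁ = 140, giving n₂ = 2 × 140 = 280.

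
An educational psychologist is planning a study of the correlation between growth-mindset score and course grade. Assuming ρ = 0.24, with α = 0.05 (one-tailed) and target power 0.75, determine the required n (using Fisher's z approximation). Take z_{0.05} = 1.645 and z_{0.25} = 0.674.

Fisher's z: C = ½·ln((1+r)/(1−r)) = ½·ln(1.6316) = 0.2448.
n = ((z_{α} + z_β)/C)² + 3.
(1.645 + 0.674) / 0.2448 = 2.319 / 0.2448 = 9.473.
n = 9.473² + 3 = 89.74 + 3 = 92.7.
Round up.

n = 93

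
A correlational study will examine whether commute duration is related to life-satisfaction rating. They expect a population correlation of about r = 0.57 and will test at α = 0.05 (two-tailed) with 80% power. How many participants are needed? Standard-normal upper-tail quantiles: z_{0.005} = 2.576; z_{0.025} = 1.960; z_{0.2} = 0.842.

Fisher's z: C = ½·ln((1+r)/(1−r)) = ½·ln(3.6512) = 0.6475.
n = ((z_{α/2} + z_β)/C)² + 3.
(1.960 + 0.842) / 0.6475 = 2.802 / 0.6475 = 4.327.
n = 4.327² + 3 = 18.73 + 3 = 21.7.
Round up.

n = 22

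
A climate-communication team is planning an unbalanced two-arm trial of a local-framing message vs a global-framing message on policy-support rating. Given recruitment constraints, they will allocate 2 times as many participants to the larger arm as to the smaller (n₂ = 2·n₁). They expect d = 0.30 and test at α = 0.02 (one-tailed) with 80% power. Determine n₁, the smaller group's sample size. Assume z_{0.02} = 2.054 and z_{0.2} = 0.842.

n₁ = 140

With allocation ratio k = n₂/n₁ = 2, Var(x̄₁−x̄₂) = σ²(1/n₁ + 1/(k·n₁)) = σ²·(k+1)/(k·n₁).
So n₁ = (1 + 1/k)·((z_{α} + z_β)/d)² = 1.500 × (2.896/0.30)².
n₁ = 1.500 × 93.19 = 139.8.
Round up: n₁ = 140, giving n₂ = 2 × 140 = 280.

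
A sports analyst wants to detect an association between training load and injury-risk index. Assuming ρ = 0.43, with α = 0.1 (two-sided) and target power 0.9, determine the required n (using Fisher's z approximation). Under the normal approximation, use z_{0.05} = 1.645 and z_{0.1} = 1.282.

Fisher's z: C = ½·ln((1+r)/(1−r)) = ½·ln(2.5088) = 0.4599.
n = ((z_{α/2} + z_β)/C)² + 3.
(1.645 + 1.282) / 0.4599 = 2.927 / 0.4599 = 6.364.
n = 6.364² + 3 = 40.51 + 3 = 43.5.
Round up.

n = 44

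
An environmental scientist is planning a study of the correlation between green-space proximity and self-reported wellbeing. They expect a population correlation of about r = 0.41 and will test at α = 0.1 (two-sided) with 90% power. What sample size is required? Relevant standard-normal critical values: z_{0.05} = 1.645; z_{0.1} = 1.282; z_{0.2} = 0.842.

Fisher's z: C = ½·ln((1+r)/(1−r)) = ½·ln(2.3898) = 0.4356.
n = ((z_{α/2} + z_β)/C)² + 3.
(1.645 + 1.282) / 0.4356 = 2.927 / 0.4356 = 6.719.
n = 6.719² + 3 = 45.15 + 3 = 48.2.
Round up.

n = 49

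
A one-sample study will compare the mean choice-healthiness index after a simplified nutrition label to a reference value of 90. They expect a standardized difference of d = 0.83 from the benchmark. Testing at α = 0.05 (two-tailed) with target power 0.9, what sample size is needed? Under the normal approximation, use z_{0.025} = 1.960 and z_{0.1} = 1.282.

For a one-sample test: n = ((z_{α/2} + z_β) / d)².
z_{α/2} + z_β = 1.960 + 1.282 = 3.242.
n = (3.242 / 0.83)² = 3.906² = 15.26.
Round up.

n = 16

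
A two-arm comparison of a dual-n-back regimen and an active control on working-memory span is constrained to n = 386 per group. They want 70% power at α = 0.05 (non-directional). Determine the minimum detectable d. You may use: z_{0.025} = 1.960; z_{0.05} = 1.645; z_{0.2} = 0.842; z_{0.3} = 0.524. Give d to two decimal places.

d_min ≈ 0.18

For two independent groups of n = 386 each: d_min = (z_{α/2} + z_β)·√(2/n).
z-sum = 1.960 + 0.524 = 2.484.
d_min = 2.484 × √(2/386) = 2.484 × 0.0720 = 0.179.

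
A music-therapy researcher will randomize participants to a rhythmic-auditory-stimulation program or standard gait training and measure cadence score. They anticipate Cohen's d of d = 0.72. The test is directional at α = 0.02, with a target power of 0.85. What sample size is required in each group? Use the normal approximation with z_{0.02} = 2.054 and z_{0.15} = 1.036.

n = 37 per group

For two independent groups with equal n: n = 2·((z_{α} + z_β) / d)².
z_{α} + z_β = 2.054 + 1.036 = 3.090.
n = 2 × (3.090 / 0.72)² = 2 × 4.292² = 2 × 18.42 = 36.8.
Round up to the next whole participant.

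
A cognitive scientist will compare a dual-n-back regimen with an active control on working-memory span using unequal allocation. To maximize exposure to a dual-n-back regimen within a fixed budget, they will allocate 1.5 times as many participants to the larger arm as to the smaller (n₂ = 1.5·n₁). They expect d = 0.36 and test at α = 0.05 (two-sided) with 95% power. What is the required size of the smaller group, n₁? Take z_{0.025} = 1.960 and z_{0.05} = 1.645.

With allocation ratio k = n₂/n₁ = 1.5, Var(x̄₁−x̄₂) = σ²(1/n₁ + 1/(k·n₁)) = σ²·(k+1)/(k·n₁).
So n₁ = (1 + 1/k)·((z_{α/2} + z_β)/d)² = 1.667 × (3.605/0.36)².
n₁ = 1.667 × 100.28 = 167.1.
Round up: n₁ = 168, giving n₂ = 1.5 × 168 = 252.

n₁ = 168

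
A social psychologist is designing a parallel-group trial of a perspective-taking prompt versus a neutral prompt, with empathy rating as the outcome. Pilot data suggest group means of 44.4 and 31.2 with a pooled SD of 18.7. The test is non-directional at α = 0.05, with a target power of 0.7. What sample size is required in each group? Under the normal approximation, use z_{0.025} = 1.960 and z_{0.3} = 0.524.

n = 25 per group

Cohen's d = |M₁ − M₂| / SD_pooled = |44.4 − 31.2| / 18.7 = 13.2 / 18.7 = 0.706.
For two independent groups with equal n: n = 2·((z_{α/2} + z_β) / d)².
z_{α/2} + z_β = 1.960 + 0.524 = 2.484.
n = 2 × (2.484 / 0.706)² = 2 × 3.518² = 2 × 12.38 = 24.8.
Round up to the next whole participant.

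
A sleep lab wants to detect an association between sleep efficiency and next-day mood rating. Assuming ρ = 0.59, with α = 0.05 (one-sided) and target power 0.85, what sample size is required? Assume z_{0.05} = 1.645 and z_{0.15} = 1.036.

n = 19

Fisher's z: C = ½·ln((1+r)/(1−r)) = ½·ln(3.8780) = 0.6777.
n = ((z_{α} + z_β)/C)² + 3.
(1.645 + 1.036) / 0.6777 = 2.681 / 0.6777 = 3.956.
n = 3.956² + 3 = 15.65 + 3 = 18.7.
Round up.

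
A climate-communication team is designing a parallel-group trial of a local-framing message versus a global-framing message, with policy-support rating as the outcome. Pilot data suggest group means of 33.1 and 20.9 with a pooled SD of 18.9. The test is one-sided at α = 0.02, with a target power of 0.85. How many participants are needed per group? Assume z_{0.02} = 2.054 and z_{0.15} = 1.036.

Cohen's d = |M₁ − M₂| / SD_pooled = |33.1 − 20.9| / 18.9 = 12.2 / 18.9 = 0.646.
For two independent groups with equal n: n = 2·((z_{α} + z_β) / d)².
z_{α} + z_β = 2.054 + 1.036 = 3.090.
n = 2 × (3.090 / 0.646)² = 2 × 4.783² = 2 × 22.88 = 45.8.
Round up to the next whole participant.

n = 46 per group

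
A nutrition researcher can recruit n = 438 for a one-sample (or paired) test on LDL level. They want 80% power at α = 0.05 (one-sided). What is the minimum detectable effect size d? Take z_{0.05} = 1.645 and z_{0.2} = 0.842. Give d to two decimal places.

d_min ≈ 0.12

For a single sample (or paired design) of n = 438: d_min = (z_{α} + z_β)/√n.
z-sum = 1.645 + 0.842 = 2.487.
d_min = 2.487 / √438 = 2.487 / 20.928 = 0.119.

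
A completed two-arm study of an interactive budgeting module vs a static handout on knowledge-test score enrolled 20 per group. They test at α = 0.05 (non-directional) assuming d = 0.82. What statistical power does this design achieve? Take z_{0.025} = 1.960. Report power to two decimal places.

power ≈ 0.74

For two equal groups, power = Φ(d·√(n/2) − z_{α/2}).
d·√(n/2) = 0.82 × √(20/2) = 0.82 × 3.162 = 2.593.
z_β = 2.593 − 1.960 = 0.633.
Power = Φ(0.633) = 0.737.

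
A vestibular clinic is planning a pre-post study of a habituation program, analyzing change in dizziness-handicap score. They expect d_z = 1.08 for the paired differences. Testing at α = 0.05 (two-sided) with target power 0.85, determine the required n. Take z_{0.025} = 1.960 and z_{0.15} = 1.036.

For a paired (one-sample on differences) test: n = ((z_{α/2} + z_β) / d)².
z_{α/2} + z_β = 1.960 + 1.036 = 2.996.
n = (2.996 / 1.08)² = 2.774² = 7.70.
Round up.

n = 8 pairs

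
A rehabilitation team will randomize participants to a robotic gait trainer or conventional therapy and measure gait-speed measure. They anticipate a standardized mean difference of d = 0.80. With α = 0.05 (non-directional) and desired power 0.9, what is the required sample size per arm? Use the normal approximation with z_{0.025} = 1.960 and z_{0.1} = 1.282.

n = 33 per group

For two independent groups with equal n: n = 2·((z_{α/2} + z_β) / d)².
z_{α/2} + z_β = 1.960 + 1.282 = 3.242.
n = 2 × (3.242 / 0.80)² = 2 × 4.052² = 2 × 16.42 = 32.8.
Round up to the next whole participant.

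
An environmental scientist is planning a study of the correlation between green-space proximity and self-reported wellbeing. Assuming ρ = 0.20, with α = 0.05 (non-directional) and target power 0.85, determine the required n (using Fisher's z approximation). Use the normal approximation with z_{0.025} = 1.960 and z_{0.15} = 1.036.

n = 222

Fisher's z: C = ½·ln((1+r)/(1−r)) = ½·ln(1.5000) = 0.2027.
n = ((z_{α/2} + z_β)/C)² + 3.
(1.960 + 1.036) / 0.2027 = 2.996 / 0.2027 = 14.780.
n = 14.780² + 3 = 218.46 + 3 = 221.5.
Round up.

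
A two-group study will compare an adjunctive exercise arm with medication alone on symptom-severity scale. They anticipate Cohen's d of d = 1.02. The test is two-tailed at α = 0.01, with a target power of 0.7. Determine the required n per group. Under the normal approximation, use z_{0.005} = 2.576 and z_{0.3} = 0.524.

n = 19 per group

For two independent groups with equal n: n = 2·((z_{α/2} + z_β) / d)².
z_{α/2} + z_β = 2.576 + 0.524 = 3.100.
n = 2 × (3.100 / 1.02)² = 2 × 3.039² = 2 × 9.24 = 18.5.
Round up to the next whole participant.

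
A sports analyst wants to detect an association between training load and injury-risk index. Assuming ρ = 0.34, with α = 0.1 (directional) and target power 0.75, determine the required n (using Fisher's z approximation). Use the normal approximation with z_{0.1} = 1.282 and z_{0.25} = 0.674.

n = 34

Fisher's z: C = ½·ln((1+r)/(1−r)) = ½·ln(2.0303) = 0.3541.
n = ((z_{α} + z_β)/C)² + 3.
(1.282 + 0.674) / 0.3541 = 1.956 / 0.3541 = 5.524.
n = 5.524² + 3 = 30.51 + 3 = 33.5.
Round up.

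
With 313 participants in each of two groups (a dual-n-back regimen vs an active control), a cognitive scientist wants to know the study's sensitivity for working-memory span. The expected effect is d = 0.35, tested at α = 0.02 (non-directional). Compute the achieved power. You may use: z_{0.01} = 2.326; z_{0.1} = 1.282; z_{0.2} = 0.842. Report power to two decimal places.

For two equal groups, power = Φ(d·√(n/2) − z_{α/2}).
d·√(n/2) = 0.35 × √(313/2) = 0.35 × 12.510 = 4.378.
z_β = 4.378 − 2.326 = 2.052.
Power = Φ(2.052) = 0.980.

power ≈ 0.98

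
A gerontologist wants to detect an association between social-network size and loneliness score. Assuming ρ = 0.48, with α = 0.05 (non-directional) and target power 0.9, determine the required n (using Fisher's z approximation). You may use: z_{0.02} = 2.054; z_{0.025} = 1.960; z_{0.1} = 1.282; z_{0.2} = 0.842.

n = 42

Fisher's z: C = ½·ln((1+r)/(1−r)) = ½·ln(2.8462) = 0.5230.
n = ((z_{α/2} + z_β)/C)² + 3.
(1.960 + 1.282) / 0.5230 = 3.242 / 0.5230 = 6.199.
n = 6.199² + 3 = 38.43 + 3 = 41.4.
Round up.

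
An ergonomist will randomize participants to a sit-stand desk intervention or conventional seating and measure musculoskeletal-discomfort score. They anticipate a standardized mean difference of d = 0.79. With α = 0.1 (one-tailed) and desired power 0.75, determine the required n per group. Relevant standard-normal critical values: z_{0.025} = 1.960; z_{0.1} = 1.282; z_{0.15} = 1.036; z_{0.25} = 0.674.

n = 13 per group

For two independent groups with equal n: n = 2·((z_{α} + z_β) / d)².
z_{α} + z_β = 1.282 + 0.674 = 1.956.
n = 2 × (1.956 / 0.79)² = 2 × 2.476² = 2 × 6.13 = 12.3.
Round up to the next whole participant.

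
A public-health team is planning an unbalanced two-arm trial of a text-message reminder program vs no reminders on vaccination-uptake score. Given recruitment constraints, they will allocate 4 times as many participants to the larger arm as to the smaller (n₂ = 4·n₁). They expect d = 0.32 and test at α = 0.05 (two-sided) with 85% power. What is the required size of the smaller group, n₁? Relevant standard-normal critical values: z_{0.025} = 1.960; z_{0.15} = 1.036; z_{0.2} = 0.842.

n₁ = 110

With allocation ratio k = n₂/n₁ = 4, Var(x̄₁−x̄₂) = σ²(1/n₁ + 1/(k·n₁)) = σ²·(k+1)/(k·n₁).
So n₁ = (1 + 1/k)·((z_{α/2} + z_β)/d)² = 1.250 × (2.996/0.32)².
n₁ = 1.250 × 87.66 = 109.6.
Round up: n₁ = 110, giving n₂ = 4 × 110 = 440.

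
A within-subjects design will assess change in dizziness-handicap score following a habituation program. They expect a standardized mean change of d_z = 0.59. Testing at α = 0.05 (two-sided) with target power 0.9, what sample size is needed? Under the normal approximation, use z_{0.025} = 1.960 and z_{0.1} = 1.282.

n = 31 pairs

For a paired (one-sample on differences) test: n = ((z_{α/2} + z_β) / d)².
z_{α/2} + z_β = 1.960 + 1.282 = 3.242.
n = (3.242 / 0.59)² = 5.495² = 30.19.
Round up.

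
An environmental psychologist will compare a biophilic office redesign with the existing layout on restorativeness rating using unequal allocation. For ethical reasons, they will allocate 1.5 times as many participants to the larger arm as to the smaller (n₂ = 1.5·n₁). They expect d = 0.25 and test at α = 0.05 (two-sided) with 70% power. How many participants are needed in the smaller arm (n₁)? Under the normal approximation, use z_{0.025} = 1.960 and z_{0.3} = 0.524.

With allocation ratio k = n₂/n₁ = 1.5, Var(x̄₁−x̄₂) = σ²(1/n₁ + 1/(k·n₁)) = σ²·(k+1)/(k·n₁).
So n₁ = (1 + 1/k)·((z_{α/2} + z_β)/d)² = 1.667 × (2.484/0.25)².
n₁ = 1.667 × 98.72 = 164.5.
Round up: n₁ = 165, giving n₂ = ⌈1.5 × 165⌉ = ⌈247.5⌉ = 248.

n₁ = 165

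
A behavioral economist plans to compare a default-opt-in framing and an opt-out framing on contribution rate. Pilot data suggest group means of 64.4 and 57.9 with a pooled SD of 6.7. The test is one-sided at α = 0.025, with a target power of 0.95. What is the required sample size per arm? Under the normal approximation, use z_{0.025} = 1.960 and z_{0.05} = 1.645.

Cohen's d = |M₁ − M₂| / SD_pooled = |64.4 − 57.9| / 6.7 = 6.5 / 6.7 = 0.970.
For two independent groups with equal n: n = 2·((z_{α} + z_β) / d)².
z_{α} + z_β = 1.960 + 1.645 = 3.605.
n = 2 × (3.605 / 0.970)² = 2 × 3.716² = 2 × 13.81 = 27.6.
Round up to the next whole participant.

n = 28 per group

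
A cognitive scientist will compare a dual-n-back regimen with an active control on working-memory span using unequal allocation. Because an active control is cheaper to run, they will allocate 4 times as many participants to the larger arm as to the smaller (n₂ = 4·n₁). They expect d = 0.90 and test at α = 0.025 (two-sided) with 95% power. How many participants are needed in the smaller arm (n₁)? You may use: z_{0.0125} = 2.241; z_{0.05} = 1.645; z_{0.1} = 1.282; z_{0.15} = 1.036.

n₁ = 24

With allocation ratio k = n₂/n₁ = 4, Var(x̄₁−x̄₂) = σ²(1/n₁ + 1/(k·n₁)) = σ²·(k+1)/(k·n₁).
So n₁ = (1 + 1/k)·((z_{α/2} + z_β)/d)² = 1.250 × (3.886/0.90)².
n₁ = 1.250 × 18.64 = 23.3.
Round up: n₁ = 24, giving n₂ = 4 × 24 = 96.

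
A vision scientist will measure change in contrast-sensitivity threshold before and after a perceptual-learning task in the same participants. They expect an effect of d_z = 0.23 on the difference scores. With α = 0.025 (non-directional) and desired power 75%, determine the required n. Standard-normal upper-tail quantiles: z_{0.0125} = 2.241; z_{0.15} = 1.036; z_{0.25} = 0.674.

n = 161 pairs

For a paired (one-sample on differences) test: n = ((z_{α/2} + z_β) / d)².
z_{α/2} + z_β = 2.241 + 0.674 = 2.915.
n = (2.915 / 0.23)² = 12.674² = 160.63.
Round up.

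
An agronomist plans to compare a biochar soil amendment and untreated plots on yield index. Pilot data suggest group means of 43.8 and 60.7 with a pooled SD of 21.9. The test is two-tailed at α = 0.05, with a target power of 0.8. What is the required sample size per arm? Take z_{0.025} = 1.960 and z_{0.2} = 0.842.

n = 27 per group

Cohen's d = |M₁ − M₂| / SD_pooled = |43.8 − 60.7| / 21.9 = 16.9 / 21.9 = 0.772.
For two independent groups with equal n: n = 2·((z_{α/2} + z_β) / d)².
z_{α/2} + z_β = 1.960 + 0.842 = 2.802.
n = 2 × (2.802 / 0.772)² = 2 × 3.630² = 2 × 13.17 = 26.3.
Round up to the next whole participant.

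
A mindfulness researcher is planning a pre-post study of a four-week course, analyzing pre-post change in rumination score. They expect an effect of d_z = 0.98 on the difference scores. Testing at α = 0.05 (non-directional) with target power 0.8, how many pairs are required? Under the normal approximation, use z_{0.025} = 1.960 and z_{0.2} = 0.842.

For a paired (one-sample on differences) test: n = ((z_{α/2} + z_β) / d)².
z_{α/2} + z_β = 1.960 + 0.842 = 2.802.
n = (2.802 / 0.98)² = 2.859² = 8.17.
Round up.

n = 9 pairs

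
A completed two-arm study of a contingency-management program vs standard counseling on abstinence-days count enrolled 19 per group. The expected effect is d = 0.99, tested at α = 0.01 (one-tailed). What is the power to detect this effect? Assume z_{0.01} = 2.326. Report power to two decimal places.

power ≈ 0.77

For two equal groups, power = Φ(d·√(n/2) − z_{α}).
d·√(n/2) = 0.99 × √(19/2) = 0.99 × 3.082 = 3.051.
z_β = 3.051 − 2.326 = 0.725.
Power = Φ(0.725) = 0.766.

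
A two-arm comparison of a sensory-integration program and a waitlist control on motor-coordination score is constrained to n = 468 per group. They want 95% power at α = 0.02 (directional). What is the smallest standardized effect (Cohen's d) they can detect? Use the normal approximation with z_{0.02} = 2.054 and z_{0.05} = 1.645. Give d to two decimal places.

For two independent groups of n = 468 each: d_min = (z_{α} + z_β)·√(2/n).
z-sum = 2.054 + 1.645 = 3.699.
d_min = 3.699 × √(2/468) = 3.699 × 0.0654 = 0.242.

d_min ≈ 0.24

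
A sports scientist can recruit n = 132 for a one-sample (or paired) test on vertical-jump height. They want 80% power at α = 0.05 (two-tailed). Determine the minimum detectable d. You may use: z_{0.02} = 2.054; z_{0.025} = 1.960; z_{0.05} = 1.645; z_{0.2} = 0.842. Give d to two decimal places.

d_min ≈ 0.24

For a single sample (or paired design) of n = 132: d_min = (z_{α/2} + z_β)/√n.
z-sum = 1.960 + 0.842 = 2.802.
d_min = 2.802 / √132 = 2.802 / 11.489 = 0.244.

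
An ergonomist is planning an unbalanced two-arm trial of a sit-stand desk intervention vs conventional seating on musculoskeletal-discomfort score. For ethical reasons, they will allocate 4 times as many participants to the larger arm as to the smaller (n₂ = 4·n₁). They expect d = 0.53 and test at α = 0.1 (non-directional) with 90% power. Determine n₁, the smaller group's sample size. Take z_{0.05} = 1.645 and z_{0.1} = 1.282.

n₁ = 39

With allocation ratio k = n₂/n₁ = 4, Var(x̄₁−x̄₂) = σ²(1/n₁ + 1/(k·n₁)) = σ²·(k+1)/(k·n₁).
So n₁ = (1 + 1/k)·((z_{α/2} + z_β)/d)² = 1.250 × (2.927/0.53)².
n₁ = 1.250 × 30.50 = 38.1.
Round up: n₁ = 39, giving n₂ = 4 × 39 = 156.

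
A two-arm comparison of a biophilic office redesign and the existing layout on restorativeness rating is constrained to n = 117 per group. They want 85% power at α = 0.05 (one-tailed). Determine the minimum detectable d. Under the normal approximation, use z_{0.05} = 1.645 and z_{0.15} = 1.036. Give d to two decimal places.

For two independent groups of n = 117 each: d_min = (z_{α} + z_β)·√(2/n).
z-sum = 1.645 + 1.036 = 2.681.
d_min = 2.681 × √(2/117) = 2.681 × 0.1307 = 0.351.

d_min ≈ 0.35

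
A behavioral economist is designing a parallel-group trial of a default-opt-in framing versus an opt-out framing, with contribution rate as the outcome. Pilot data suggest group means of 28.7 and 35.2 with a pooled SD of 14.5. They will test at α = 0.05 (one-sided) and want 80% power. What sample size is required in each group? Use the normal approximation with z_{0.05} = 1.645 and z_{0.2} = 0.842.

Cohen's d = |M₁ − M₂| / SD_pooled = |28.7 − 35.2| / 14.5 = 6.5 / 14.5 = 0.448.
For two independent groups with equal n: n = 2·((z_{α} + z_β) / d)².
z_{α} + z_β = 1.645 + 0.842 = 2.487.
n = 2 × (2.487 / 0.448)² = 2 × 5.551² = 2 × 30.82 = 61.6.
Round up to the next whole participant.

n = 62 per group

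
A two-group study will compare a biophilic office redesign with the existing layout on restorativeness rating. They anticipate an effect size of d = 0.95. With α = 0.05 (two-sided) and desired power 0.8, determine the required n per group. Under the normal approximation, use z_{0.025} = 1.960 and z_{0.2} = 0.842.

n = 18 per group

For two independent groups with equal n: n = 2·((z_{α/2} + z_β) / d)².
z_{α/2} + z_β = 1.960 + 0.842 = 2.802.
n = 2 × (2.802 / 0.95)² = 2 × 2.949² = 2 × 8.70 = 17.4.
Round up to the next whole participant.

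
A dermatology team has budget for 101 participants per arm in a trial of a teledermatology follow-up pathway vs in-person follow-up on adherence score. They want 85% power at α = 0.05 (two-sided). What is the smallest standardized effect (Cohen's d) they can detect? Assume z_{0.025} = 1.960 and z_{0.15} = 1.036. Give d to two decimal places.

d_min ≈ 0.42

For two independent groups of n = 101 each: d_min = (z_{α/2} + z_β)·√(2/n).
z-sum = 1.960 + 1.036 = 2.996.
d_min = 2.996 × √(2/101) = 2.996 × 0.1407 = 0.422.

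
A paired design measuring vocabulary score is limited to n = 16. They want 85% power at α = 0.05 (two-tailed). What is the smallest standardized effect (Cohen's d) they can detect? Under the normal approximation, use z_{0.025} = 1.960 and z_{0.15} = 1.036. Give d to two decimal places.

d_min ≈ 0.75

For a single sample (or paired design) of n = 16: d_min = (z_{α/2} + z_β)/√n.
z-sum = 1.960 + 1.036 = 2.996.
d_min = 2.996 / √16 = 2.996 / 4.000 = 0.749.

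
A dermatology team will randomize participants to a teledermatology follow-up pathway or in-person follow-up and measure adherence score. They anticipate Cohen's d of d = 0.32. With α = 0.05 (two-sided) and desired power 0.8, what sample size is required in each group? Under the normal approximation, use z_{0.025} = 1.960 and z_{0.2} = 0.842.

n = 154 per group

For two independent groups with equal n: n = 2·((z_{α/2} + z_β) / d)².
z_{α/2} + z_β = 1.960 + 0.842 = 2.802.
n = 2 × (2.802 / 0.32)² = 2 × 8.756² = 2 × 76.67 = 153.3.
Round up to the next whole participant.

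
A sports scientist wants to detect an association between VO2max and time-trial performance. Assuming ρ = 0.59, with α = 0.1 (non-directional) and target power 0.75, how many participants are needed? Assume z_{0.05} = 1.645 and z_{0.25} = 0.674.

n = 15

Fisher's z: C = ½·ln((1+r)/(1−r)) = ½·ln(3.8780) = 0.6777.
n = ((z_{α/2} + z_β)/C)² + 3.
(1.645 + 0.674) / 0.6777 = 2.319 / 0.6777 = 3.422.
n = 3.422² + 3 = 11.71 + 3 = 14.7.
Round up.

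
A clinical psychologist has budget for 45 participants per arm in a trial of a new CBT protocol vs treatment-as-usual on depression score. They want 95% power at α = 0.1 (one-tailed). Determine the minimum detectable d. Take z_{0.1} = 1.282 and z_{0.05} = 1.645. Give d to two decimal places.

d_min ≈ 0.62

For two independent groups of n = 45 each: d_min = (z_{α} + z_β)·√(2/n).
z-sum = 1.282 + 1.645 = 2.927.
d_min = 2.927 × √(2/45) = 2.927 × 0.2108 = 0.617.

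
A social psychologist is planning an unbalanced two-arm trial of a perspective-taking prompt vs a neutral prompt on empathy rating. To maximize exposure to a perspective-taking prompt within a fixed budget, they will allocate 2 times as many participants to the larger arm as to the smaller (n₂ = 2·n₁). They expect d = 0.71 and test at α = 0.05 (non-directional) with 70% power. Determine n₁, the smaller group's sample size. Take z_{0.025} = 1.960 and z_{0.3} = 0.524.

With allocation ratio k = n₂/n₁ = 2, Var(x̄₁−x̄₂) = σ²(1/n₁ + 1/(k·n₁)) = σ²·(k+1)/(k·n₁).
So n₁ = (1 + 1/k)·((z_{α/2} + z_β)/d)² = 1.500 × (2.484/0.71)².
n₁ = 1.500 × 12.24 = 18.4.
Round up: n₁ = 19, giving n₂ = 2 × 19 = 38.

n₁ = 19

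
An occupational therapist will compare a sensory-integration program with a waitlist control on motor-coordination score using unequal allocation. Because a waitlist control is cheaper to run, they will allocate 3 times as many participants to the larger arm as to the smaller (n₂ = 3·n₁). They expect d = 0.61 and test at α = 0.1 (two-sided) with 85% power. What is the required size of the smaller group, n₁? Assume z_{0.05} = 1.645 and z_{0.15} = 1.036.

With allocation ratio k = n₂/n₁ = 3, Var(x̄₁−x̄₂) = σ²(1/n₁ + 1/(k·n₁)) = σ²·(k+1)/(k·n₁).
So n₁ = (1 + 1/k)·((z_{α/2} + z_β)/d)² = 1.333 × (2.681/0.61)².
n₁ = 1.333 × 19.32 = 25.8.
Round up: n₁ = 26, giving n₂ = 3 × 26 = 78.

n₁ = 26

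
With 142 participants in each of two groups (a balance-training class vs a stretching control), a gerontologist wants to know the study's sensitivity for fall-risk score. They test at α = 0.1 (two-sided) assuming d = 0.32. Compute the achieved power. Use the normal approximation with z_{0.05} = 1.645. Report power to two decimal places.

For two equal groups, power = Φ(d·√(n/2) − z_{α/2}).
d·√(n/2) = 0.32 × √(142/2) = 0.32 × 8.426 = 2.696.
z_β = 2.696 − 1.645 = 1.051.
Power = Φ(1.051) = 0.853.

power ≈ 0.85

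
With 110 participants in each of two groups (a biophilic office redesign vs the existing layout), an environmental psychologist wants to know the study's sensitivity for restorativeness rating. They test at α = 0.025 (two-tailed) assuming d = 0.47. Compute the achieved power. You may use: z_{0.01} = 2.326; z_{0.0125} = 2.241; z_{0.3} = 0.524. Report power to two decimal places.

power ≈ 0.89

For two equal groups, power = Φ(d·√(n/2) − z_{α/2}).
d·√(n/2) = 0.47 × √(110/2) = 0.47 × 7.416 = 3.486.
z_β = 3.486 − 2.241 = 1.245.
Power = Φ(1.245) = 0.893.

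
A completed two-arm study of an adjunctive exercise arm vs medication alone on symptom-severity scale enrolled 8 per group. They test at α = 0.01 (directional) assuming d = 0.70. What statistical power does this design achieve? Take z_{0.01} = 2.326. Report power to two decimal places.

power ≈ 0.18

For two equal groups, power = Φ(d·√(n/2) − z_{α}).
d·√(n/2) = 0.70 × √(8/2) = 0.70 × 2.000 = 1.400.
z_β = 1.400 − 2.326 = -0.926.
Power = Φ(-0.926) = 0.177.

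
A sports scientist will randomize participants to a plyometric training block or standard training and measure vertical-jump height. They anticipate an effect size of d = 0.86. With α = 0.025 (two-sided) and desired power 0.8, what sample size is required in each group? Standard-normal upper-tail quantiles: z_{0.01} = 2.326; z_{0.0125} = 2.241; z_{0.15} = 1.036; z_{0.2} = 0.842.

For two independent groups with equal n: n = 2·((z_{α/2} + z_β) / d)².
z_{α/2} + z_β = 2.241 + 0.842 = 3.083.
n = 2 × (3.083 / 0.86)² = 2 × 3.585² = 2 × 12.85 = 25.7.
Round up to the next whole participant.

n = 26 per group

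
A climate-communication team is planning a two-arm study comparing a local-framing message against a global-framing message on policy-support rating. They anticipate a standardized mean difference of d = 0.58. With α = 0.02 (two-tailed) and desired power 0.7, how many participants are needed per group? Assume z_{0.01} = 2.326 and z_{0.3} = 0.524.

For two independent groups with equal n: n = 2·((z_{α/2} + z_β) / d)².
z_{α/2} + z_β = 2.326 + 0.524 = 2.850.
n = 2 × (2.850 / 0.58)² = 2 × 4.914² = 2 × 24.15 = 48.3.
Round up to the next whole participant.

n = 49 per group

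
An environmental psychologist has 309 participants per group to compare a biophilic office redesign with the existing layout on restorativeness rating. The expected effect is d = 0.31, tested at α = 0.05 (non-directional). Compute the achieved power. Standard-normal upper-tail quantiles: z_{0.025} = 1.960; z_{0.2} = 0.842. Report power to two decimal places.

power ≈ 0.97

For two equal groups, power = Φ(d·√(n/2) − z_{α/2}).
d·√(n/2) = 0.31 × √(309/2) = 0.31 × 12.430 = 3.853.
z_β = 3.853 − 1.960 = 1.893.
Power = Φ(1.893) = 0.971.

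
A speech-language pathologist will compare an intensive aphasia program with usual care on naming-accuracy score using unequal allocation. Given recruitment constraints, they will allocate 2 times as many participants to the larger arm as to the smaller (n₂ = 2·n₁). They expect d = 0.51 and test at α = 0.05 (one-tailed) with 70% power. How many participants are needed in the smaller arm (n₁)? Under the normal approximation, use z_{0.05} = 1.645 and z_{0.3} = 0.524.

With allocation ratio k = n₂/n₁ = 2, Var(x̄₁−x̄₂) = σ²(1/n₁ + 1/(k·n₁)) = σ²·(k+1)/(k·n₁).
So n₁ = (1 + 1/k)·((z_{α} + z_β)/d)² = 1.500 × (2.169/0.51)².
n₁ = 1.500 × 18.09 = 27.1.
Round up: n₁ = 28, giving n₂ = 2 × 28 = 56.

n₁ = 28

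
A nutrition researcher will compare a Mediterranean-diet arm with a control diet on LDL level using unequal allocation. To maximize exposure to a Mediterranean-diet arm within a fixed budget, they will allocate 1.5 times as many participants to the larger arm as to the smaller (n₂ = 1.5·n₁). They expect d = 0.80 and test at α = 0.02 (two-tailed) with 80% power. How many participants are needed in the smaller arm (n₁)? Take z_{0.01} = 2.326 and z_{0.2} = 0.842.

With allocation ratio k = n₂/n₁ = 1.5, Var(x̄₁−x̄₂) = σ²(1/n₁ + 1/(k·n₁)) = σ²·(k+1)/(k·n₁).
So n₁ = (1 + 1/k)·((z_{α/2} + z_β)/d)² = 1.667 × (3.168/0.80)².
n₁ = 1.667 × 15.68 = 26.1.
Round up: n₁ = 27, giving n₂ = ⌈1.5 × 27⌉ = ⌈40.5⌉ = 41.

n₁ = 27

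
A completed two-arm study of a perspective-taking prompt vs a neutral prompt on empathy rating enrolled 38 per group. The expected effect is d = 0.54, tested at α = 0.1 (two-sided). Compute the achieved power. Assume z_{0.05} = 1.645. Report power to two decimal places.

power ≈ 0.76

For two equal groups, power = Φ(d·√(n/2) − z_{α/2}).
d·√(n/2) = 0.54 × √(38/2) = 0.54 × 4.359 = 2.354.
z_β = 2.354 − 1.645 = 0.709.
Power = Φ(0.709) = 0.761.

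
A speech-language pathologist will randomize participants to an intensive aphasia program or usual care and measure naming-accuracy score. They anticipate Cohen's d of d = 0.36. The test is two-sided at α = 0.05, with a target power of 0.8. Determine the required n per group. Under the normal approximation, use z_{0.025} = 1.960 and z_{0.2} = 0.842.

For two independent groups with equal n: n = 2·((z_{α/2} + z_β) / d)².
z_{α/2} + z_β = 1.960 + 0.842 = 2.802.
n = 2 × (2.802 / 0.36)² = 2 × 7.783² = 2 × 60.58 = 121.2.
Round up to the next whole participant.

n = 122 per group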